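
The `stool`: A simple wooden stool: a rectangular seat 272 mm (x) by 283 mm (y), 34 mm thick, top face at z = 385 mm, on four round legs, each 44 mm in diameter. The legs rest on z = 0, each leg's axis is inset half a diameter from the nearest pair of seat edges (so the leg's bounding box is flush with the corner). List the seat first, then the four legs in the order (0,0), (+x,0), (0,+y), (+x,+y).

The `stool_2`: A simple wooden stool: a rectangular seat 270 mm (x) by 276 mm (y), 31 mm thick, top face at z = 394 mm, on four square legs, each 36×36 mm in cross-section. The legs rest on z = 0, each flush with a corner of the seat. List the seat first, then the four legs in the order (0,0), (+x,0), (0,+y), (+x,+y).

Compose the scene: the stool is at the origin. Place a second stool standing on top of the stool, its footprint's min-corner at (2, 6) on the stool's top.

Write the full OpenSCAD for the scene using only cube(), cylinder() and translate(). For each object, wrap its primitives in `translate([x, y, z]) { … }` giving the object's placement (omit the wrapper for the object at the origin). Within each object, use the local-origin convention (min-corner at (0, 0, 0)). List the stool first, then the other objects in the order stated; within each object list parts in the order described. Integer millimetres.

translate([0, 0, 351]) cube([272, 283, 34]);
translate([22, 22, 0]) cylinder(h = 351, r = 22);
translate([250, 22, 0]) cylinder(h = 351, r = 22);
translate([22, 261, 0]) cylinder(h = 351, r = 22);
translate([250, 261, 0]) cylinder(h = 351, r = 22);
translate([2, 6, 385]) {
  translate([0, 0, 363]) cube([270, 276, 31]);
  cube([36, 36, 363]);
  translate([234, 0, 0]) cube([36, 36, 363]);
  translate([0, 240, 0]) cube([36, 36, 363]);
  translate([234, 240, 0]) cube([36, 36, 363]);
}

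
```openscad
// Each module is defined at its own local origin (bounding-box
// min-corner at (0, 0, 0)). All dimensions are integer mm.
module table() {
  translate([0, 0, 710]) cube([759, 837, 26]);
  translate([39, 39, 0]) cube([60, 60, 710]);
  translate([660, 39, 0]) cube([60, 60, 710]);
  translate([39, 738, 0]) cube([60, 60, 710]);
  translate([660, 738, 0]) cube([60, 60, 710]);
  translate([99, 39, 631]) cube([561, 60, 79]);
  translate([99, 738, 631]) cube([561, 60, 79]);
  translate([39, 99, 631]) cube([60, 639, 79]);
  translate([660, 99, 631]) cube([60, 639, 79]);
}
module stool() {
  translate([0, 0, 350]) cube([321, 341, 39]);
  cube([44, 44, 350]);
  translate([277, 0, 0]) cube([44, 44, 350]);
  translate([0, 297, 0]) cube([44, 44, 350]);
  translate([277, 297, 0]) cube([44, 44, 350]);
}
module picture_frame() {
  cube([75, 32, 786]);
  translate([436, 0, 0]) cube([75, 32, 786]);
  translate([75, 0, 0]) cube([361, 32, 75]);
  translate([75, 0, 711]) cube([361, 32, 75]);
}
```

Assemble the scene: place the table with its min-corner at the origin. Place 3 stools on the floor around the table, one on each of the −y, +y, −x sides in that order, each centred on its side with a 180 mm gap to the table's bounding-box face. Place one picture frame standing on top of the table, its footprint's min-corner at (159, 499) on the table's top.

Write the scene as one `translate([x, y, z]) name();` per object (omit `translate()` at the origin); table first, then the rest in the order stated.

table();
translate([219, -521, 0]) stool();
translate([219, 1017, 0]) stool();
translate([-501, 248, 0]) stool();
translate([159, 499, 736]) picture_frame();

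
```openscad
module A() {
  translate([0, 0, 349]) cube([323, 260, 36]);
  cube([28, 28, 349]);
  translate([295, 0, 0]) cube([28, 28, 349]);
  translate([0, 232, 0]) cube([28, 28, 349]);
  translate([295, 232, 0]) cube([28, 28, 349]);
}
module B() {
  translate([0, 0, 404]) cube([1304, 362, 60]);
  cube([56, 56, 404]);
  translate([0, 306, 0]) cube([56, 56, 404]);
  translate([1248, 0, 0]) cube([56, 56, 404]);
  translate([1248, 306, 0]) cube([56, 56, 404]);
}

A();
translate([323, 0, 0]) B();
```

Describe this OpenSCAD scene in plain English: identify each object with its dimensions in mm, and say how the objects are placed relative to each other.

A is a simple wooden stool: a rectangular seat 323 mm (x) by 260 mm (y), 36 mm thick, top face at z = 385 mm, on four square legs, each 28×28 mm in cross-section. The legs rest on z = 0, each flush with a corner of the seat.

B is a bench: a 1304×362 mm seat slab, 60 mm thick, top at z = 464 mm, on four 56×56 mm square legs flush with the seat corners and standing on z = 0.

The bench is against the stool's +x side, with their −y faces flush.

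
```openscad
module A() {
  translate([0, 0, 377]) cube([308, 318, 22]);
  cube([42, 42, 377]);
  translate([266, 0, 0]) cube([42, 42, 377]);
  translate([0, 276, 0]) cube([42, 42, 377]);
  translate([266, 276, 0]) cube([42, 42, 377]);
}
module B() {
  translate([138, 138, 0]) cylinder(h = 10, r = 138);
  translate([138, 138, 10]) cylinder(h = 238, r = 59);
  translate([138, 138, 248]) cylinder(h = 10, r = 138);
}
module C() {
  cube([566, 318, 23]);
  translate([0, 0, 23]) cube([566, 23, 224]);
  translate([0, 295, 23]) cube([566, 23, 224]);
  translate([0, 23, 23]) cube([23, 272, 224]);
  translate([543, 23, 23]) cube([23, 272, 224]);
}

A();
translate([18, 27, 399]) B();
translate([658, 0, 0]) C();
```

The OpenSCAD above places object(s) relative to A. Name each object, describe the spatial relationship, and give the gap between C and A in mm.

The open box's nearest face is 350 mm from the stool's +x face.

A is a stool. B is a spool. C is an open box. The spool is on top of the stool. The open box is on the floor beside the stool on its +x side. The gap between the open box and the stool is 350 mm.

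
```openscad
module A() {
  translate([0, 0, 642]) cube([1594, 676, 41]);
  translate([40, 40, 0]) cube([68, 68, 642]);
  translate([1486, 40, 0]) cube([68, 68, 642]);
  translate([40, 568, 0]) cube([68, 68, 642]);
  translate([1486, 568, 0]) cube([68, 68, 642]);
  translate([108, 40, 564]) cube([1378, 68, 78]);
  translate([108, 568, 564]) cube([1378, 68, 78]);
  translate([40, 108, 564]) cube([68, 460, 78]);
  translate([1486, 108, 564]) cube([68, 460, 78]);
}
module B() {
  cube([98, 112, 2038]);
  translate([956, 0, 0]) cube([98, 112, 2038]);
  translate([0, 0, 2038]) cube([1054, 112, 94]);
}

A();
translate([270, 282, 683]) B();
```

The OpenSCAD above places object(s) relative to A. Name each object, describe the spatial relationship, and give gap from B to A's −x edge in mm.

A is a table. B is a door frame. The door frame is on top of the table, centred. The gap from the door frame to the table's −x edge is 270 mm.

The door frame's min-x is at 270; the table's min-x is 0; gap = 270 mm.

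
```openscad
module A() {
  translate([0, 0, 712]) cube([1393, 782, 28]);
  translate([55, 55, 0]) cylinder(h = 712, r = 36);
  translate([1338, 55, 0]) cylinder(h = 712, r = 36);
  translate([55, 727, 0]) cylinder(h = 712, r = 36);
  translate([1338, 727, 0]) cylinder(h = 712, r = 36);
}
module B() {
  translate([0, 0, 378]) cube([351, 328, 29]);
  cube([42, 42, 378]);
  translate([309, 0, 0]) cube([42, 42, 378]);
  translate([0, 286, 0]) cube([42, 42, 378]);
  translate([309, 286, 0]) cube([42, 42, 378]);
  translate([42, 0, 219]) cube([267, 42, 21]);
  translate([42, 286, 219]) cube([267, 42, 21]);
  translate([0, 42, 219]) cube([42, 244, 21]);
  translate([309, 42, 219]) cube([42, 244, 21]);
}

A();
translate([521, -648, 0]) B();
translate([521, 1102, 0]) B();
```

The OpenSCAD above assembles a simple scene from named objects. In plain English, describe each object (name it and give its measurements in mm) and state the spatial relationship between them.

A is a table with a 1393×782 mm rectangular top, 28 mm thick, top surface at z = 740 mm, supported by four round legs of 72 mm diameter, each leg's bounding box inset 19 mm from the nearest pair of top edges, running from the floor.

B is a four-legged stool. The seat is a 351×328×29 mm slab whose top surface is at z = 407 mm; four square legs, each 42×42 mm in cross-section, run from the floor (z = 0) to the underside of the seat, each flush with a corner of the seat. Four stretchers, 42 mm wide and 21 mm tall, connect adjacent legs with their undersides at z = 219 mm, each running between the inner faces of the legs it joins and aligned with the legs' outer faces on the other axis.

Two stools sit around the table at the −y, +y sides.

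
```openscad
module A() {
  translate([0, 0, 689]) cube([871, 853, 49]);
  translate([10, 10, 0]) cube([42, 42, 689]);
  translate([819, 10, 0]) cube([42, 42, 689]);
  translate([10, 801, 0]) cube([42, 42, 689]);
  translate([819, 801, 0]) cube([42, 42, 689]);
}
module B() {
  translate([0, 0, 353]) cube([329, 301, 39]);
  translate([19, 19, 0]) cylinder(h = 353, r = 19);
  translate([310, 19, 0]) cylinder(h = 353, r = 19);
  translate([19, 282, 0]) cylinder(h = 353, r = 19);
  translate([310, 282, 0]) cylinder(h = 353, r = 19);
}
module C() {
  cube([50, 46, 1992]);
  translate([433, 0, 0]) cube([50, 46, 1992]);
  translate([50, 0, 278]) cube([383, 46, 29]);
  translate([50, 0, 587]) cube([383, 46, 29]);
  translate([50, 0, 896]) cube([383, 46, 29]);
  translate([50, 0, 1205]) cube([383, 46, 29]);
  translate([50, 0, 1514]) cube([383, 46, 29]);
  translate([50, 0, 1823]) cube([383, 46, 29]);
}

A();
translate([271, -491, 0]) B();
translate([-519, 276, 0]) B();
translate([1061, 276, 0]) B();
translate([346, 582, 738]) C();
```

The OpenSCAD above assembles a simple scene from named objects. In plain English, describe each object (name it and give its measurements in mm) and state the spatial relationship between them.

A is a table: top 871 mm (x) × 853 mm (y), 49 mm thick, upper face at z = 738 mm, on four 42×42 mm square legs, each inset 10 mm from the nearest pair of top edges, running from z = 0 to the bottom of the top.

B is a four-legged stool. The seat is a 329×301×39 mm slab whose top surface is at z = 392 mm; four round legs, each 38 mm in diameter, run from the floor (z = 0) to the underside of the seat, each leg's axis is inset half a diameter from the nearest pair of seat edges (so the leg's bounding box is flush with the corner).

C is a wooden ladder with two side rails of 50×46 mm section and 1992 mm height, set 483 mm apart overall. Between them run 6 rectangular rungs (46 mm deep, 29 mm thick), front faces flush with the rails' −y face. The bottom of the first rung is 278 mm above the floor and each subsequent rung is 309 mm higher than the one below.

Three stools sit around the table at the −y, −x, +x sides. The ladder is on top of the table.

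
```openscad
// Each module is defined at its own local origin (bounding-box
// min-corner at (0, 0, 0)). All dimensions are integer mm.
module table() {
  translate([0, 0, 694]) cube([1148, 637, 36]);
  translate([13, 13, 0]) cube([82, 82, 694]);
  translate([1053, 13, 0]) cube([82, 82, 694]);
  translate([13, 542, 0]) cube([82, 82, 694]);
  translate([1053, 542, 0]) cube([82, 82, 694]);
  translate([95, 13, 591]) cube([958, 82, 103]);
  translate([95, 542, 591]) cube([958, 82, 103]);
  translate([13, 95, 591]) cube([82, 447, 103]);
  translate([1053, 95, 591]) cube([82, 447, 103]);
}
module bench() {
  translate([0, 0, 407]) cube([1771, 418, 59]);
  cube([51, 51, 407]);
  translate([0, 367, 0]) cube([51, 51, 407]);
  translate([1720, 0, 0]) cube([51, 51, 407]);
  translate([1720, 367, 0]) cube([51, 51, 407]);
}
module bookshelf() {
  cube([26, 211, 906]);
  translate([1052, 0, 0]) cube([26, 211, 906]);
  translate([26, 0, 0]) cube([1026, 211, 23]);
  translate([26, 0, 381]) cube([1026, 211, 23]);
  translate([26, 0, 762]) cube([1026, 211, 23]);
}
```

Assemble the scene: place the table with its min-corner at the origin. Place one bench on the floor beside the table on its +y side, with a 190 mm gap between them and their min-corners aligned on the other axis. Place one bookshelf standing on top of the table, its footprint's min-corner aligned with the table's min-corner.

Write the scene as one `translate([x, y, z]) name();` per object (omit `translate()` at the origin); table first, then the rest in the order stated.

table();
translate([0, 827, 0]) bench();
translate([0, 0, 730]) bookshelf();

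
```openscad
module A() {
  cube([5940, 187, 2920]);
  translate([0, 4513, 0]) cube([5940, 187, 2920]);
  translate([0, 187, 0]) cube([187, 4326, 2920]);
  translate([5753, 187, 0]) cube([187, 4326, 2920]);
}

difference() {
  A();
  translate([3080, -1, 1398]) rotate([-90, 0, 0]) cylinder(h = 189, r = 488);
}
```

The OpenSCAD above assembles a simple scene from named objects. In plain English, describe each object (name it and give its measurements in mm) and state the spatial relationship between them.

A is a box-shaped house frame (walls only): outside footprint 5940×4700 mm, wall height 2920 mm, wall thickness 187 mm. The two y-facing walls run the full x-width; the two x-facing walls fit between the inner faces of the y-facing walls.

The house frame has a circular hole of radius 488 mm through its front wall, centred at (x = 3080, z = 1398).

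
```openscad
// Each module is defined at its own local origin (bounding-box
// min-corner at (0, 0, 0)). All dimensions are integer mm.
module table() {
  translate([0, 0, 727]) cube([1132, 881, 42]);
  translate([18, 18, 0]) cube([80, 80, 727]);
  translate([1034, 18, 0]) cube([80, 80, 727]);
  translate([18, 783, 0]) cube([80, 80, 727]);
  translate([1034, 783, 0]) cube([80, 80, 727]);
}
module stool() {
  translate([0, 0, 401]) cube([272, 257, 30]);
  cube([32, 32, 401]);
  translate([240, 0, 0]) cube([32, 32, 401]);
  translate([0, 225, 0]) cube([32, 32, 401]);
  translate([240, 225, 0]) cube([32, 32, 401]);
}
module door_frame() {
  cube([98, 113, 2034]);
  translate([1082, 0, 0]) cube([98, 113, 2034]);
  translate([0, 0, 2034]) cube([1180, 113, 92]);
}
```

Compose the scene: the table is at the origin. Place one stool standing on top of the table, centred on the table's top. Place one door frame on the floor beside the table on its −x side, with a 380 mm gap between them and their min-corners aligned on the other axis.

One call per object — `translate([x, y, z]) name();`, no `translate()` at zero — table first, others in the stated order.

table();
translate([430, 312, 769]) stool();
translate([-1560, 0, 0]) door_frame();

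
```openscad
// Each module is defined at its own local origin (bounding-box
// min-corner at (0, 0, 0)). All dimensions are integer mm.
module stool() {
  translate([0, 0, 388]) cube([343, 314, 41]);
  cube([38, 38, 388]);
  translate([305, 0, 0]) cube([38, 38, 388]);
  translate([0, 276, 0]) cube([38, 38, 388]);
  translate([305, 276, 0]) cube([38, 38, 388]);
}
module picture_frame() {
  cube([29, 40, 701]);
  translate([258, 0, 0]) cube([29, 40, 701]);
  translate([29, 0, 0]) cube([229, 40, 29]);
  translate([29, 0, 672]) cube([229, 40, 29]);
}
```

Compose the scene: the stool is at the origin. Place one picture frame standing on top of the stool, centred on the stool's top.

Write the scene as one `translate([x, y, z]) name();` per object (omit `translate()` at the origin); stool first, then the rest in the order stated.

stool();
translate([28, 137, 429]) picture_frame();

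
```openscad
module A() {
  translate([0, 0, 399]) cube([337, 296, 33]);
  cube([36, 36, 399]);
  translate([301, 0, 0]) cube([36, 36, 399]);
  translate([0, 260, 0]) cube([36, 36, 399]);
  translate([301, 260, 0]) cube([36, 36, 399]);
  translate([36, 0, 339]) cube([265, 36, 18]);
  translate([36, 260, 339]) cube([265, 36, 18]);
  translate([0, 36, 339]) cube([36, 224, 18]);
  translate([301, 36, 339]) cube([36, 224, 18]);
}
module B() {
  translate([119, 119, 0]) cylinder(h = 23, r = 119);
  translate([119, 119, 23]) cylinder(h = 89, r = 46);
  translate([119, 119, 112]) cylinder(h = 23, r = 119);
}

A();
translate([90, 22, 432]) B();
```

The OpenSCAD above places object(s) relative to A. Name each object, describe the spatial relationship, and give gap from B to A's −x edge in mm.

A is a stool. B is a spool. The spool is on top of the stool. The gap from the spool to the stool's −x edge is 90 mm.

The spool's min-x is at 90; the stool's min-x is 0; gap = 90 mm.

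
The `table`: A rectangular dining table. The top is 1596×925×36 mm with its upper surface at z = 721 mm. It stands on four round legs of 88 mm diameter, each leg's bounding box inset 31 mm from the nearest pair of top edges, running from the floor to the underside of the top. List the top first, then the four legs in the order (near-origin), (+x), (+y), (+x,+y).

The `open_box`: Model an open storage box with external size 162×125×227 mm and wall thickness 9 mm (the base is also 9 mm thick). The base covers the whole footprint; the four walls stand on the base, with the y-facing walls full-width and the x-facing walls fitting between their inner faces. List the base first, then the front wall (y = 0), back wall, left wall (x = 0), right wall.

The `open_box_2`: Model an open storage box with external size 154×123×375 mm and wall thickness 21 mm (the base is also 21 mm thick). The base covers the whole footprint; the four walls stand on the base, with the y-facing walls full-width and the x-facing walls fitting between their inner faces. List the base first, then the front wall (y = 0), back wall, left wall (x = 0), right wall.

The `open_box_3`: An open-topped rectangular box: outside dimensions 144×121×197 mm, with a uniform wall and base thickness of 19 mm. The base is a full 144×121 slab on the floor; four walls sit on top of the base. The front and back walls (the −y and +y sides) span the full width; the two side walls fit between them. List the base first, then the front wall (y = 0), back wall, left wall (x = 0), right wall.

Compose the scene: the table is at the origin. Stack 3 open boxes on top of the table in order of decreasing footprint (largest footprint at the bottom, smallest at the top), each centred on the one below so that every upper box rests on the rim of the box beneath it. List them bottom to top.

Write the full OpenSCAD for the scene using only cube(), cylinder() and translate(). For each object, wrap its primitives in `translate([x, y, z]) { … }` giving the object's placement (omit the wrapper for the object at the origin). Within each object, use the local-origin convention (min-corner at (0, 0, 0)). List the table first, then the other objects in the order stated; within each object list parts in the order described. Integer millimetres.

translate([0, 0, 685]) cube([1596, 925, 36]);
translate([75, 75, 0]) cylinder(h = 685, r = 44);
translate([1521, 75, 0]) cylinder(h = 685, r = 44);
translate([75, 850, 0]) cylinder(h = 685, r = 44);
translate([1521, 850, 0]) cylinder(h = 685, r = 44);
translate([717, 400, 721]) {
  cube([162, 125, 9]);
  translate([0, 0, 9]) cube([162, 9, 218]);
  translate([0, 116, 9]) cube([162, 9, 218]);
  translate([0, 9, 9]) cube([9, 107, 218]);
  translate([153, 9, 9]) cube([9, 107, 218]);
}
translate([721, 401, 948]) {
  cube([154, 123, 21]);
  translate([0, 0, 21]) cube([154, 21, 354]);
  translate([0, 102, 21]) cube([154, 21, 354]);
  translate([0, 21, 21]) cube([21, 81, 354]);
  translate([133, 21, 21]) cube([21, 81, 354]);
}
translate([726, 402, 1323]) {
  cube([144, 121, 19]);
  translate([0, 0, 19]) cube([144, 19, 178]);
  translate([0, 102, 19]) cube([144, 19, 178]);
  translate([0, 19, 19]) cube([19, 83, 178]);
  translate([125, 19, 19]) cube([19, 83, 178]);
}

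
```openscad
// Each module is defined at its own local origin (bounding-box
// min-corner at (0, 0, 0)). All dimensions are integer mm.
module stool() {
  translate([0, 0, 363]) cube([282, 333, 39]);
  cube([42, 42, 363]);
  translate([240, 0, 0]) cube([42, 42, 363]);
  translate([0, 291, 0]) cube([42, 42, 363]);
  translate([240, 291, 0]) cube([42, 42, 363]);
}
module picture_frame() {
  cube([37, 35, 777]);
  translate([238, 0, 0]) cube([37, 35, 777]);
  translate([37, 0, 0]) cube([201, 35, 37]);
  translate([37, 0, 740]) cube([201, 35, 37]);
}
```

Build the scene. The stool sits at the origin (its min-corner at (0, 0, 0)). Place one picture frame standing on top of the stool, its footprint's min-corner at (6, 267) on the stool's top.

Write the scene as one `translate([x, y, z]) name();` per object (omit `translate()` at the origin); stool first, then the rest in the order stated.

stool();
translate([6, 267, 402]) picture_frame();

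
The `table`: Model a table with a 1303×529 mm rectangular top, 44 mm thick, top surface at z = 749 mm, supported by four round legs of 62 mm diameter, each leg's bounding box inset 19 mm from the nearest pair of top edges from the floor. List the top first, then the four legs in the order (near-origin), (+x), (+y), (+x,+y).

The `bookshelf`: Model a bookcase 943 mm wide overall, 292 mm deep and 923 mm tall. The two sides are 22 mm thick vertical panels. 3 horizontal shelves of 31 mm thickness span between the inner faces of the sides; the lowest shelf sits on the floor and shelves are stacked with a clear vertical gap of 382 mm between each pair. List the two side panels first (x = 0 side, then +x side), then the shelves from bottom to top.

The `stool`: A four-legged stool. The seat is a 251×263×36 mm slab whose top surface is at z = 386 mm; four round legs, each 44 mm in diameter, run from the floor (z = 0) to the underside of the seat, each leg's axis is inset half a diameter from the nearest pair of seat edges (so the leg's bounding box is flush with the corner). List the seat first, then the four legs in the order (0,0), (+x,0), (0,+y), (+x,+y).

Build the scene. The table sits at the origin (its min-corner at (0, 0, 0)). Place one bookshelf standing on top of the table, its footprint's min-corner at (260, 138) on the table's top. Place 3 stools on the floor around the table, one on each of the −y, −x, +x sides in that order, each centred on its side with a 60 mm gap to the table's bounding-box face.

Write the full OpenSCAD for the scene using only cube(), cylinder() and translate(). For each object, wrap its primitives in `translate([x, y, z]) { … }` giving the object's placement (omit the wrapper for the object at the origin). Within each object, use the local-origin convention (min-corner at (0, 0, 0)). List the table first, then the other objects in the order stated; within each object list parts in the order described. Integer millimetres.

translate([0, 0, 705]) cube([1303, 529, 44]);
translate([50, 50, 0]) cylinder(h = 705, r = 31);
translate([1253, 50, 0]) cylinder(h = 705, r = 31);
translate([50, 479, 0]) cylinder(h = 705, r = 31);
translate([1253, 479, 0]) cylinder(h = 705, r = 31);
translate([260, 138, 749]) {
  cube([22, 292, 923]);
  translate([921, 0, 0]) cube([22, 292, 923]);
  translate([22, 0, 0]) cube([899, 292, 31]);
  translate([22, 0, 413]) cube([899, 292, 31]);
  translate([22, 0, 826]) cube([899, 292, 31]);
}
translate([526, -323, 0]) {
  translate([0, 0, 350]) cube([251, 263, 36]);
  translate([22, 22, 0]) cylinder(h = 350, r = 22);
  translate([229, 22, 0]) cylinder(h = 350, r = 22);
  translate([22, 241, 0]) cylinder(h = 350, r = 22);
  translate([229, 241, 0]) cylinder(h = 350, r = 22);
}
translate([-311, 133, 0]) {
  translate([0, 0, 350]) cube([251, 263, 36]);
  translate([22, 22, 0]) cylinder(h = 350, r = 22);
  translate([229, 22, 0]) cylinder(h = 350, r = 22);
  translate([22, 241, 0]) cylinder(h = 350, r = 22);
  translate([229, 241, 0]) cylinder(h = 350, r = 22);
}
translate([1363, 133, 0]) {
  translate([0, 0, 350]) cube([251, 263, 36]);
  translate([22, 22, 0]) cylinder(h = 350, r = 22);
  translate([229, 22, 0]) cylinder(h = 350, r = 22);
  translate([22, 241, 0]) cylinder(h = 350, r = 22);
  translate([229, 241, 0]) cylinder(h = 350, r = 22);
}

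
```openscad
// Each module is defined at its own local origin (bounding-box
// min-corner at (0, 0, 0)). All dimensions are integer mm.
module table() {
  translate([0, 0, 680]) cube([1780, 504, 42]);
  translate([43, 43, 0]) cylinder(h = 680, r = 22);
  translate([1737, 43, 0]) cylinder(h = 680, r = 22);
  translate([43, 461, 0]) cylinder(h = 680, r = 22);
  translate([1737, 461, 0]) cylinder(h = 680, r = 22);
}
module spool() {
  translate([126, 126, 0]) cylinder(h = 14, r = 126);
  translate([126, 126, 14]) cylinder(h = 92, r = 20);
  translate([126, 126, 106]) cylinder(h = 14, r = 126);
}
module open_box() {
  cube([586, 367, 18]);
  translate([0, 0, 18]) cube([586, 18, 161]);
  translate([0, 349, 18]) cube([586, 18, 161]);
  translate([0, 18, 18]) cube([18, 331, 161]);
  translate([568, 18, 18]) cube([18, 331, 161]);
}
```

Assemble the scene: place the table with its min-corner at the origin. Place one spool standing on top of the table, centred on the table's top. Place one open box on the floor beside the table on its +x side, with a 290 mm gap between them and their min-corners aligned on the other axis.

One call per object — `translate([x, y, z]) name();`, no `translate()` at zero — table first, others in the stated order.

table();
translate([764, 126, 722]) spool();
translate([2070, 0, 0]) open_box();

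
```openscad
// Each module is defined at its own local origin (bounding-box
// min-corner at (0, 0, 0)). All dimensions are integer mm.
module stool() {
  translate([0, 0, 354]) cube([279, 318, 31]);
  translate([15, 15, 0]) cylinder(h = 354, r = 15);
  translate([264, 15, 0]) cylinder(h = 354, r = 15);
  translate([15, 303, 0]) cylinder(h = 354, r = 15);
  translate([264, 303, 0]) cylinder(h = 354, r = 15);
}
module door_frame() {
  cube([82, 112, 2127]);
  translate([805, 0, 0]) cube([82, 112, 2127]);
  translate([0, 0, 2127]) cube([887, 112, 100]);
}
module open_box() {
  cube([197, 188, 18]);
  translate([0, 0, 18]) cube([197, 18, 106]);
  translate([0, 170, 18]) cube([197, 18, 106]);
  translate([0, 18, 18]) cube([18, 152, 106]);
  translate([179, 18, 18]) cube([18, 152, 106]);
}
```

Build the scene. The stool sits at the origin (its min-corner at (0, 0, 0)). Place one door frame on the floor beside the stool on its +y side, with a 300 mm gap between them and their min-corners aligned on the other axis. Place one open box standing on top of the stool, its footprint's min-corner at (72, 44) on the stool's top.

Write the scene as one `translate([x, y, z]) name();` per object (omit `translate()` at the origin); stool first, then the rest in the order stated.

stool();
translate([0, 618, 0]) door_frame();
translate([72, 44, 385]) open_box();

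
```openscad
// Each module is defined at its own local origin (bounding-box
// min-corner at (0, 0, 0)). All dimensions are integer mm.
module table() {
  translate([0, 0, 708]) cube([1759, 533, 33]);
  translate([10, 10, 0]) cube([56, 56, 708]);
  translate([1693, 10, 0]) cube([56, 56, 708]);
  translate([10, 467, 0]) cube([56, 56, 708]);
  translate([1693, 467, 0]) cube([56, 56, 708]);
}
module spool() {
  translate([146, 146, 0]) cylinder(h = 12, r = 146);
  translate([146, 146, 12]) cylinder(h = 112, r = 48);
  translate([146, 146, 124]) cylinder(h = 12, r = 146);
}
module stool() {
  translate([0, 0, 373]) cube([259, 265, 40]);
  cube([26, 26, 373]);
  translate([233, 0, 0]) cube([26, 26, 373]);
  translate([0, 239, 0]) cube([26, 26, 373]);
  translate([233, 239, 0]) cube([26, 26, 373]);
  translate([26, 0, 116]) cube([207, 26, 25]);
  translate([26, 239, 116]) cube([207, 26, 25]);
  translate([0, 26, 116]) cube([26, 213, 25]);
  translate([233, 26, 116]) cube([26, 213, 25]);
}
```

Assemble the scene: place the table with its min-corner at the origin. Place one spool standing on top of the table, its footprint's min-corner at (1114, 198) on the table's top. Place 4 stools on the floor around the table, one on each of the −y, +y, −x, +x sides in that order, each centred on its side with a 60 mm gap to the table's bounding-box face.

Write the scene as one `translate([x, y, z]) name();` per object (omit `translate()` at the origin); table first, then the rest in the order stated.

table();
translate([1114, 198, 741]) spool();
translate([750, -325, 0]) stool();
translate([750, 593, 0]) stool();
translate([-319, 134, 0]) stool();
translate([1819, 134, 0]) stool();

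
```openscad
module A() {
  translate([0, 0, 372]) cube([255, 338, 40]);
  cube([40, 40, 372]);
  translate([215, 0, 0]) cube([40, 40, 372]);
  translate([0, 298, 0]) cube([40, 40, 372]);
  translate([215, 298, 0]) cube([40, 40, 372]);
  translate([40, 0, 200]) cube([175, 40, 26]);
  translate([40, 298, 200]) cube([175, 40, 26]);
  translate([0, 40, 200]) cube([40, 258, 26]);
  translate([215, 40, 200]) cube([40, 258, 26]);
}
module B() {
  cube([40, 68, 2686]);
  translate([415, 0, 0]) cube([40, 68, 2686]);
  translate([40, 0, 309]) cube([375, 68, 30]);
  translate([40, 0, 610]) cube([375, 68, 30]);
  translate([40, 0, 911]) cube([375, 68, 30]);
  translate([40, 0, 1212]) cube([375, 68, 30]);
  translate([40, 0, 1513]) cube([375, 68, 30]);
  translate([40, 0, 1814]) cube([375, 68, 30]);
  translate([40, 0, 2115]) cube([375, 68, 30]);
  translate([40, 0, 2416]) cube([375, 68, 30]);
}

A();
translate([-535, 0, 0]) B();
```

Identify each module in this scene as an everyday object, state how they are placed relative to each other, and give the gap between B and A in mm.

The ladder's nearest face is 80 mm from the stool's −x face.

A is a stool. B is a ladder. The ladder is on the floor beside the stool on its −x side. The gap between the ladder and the stool is 80 mm.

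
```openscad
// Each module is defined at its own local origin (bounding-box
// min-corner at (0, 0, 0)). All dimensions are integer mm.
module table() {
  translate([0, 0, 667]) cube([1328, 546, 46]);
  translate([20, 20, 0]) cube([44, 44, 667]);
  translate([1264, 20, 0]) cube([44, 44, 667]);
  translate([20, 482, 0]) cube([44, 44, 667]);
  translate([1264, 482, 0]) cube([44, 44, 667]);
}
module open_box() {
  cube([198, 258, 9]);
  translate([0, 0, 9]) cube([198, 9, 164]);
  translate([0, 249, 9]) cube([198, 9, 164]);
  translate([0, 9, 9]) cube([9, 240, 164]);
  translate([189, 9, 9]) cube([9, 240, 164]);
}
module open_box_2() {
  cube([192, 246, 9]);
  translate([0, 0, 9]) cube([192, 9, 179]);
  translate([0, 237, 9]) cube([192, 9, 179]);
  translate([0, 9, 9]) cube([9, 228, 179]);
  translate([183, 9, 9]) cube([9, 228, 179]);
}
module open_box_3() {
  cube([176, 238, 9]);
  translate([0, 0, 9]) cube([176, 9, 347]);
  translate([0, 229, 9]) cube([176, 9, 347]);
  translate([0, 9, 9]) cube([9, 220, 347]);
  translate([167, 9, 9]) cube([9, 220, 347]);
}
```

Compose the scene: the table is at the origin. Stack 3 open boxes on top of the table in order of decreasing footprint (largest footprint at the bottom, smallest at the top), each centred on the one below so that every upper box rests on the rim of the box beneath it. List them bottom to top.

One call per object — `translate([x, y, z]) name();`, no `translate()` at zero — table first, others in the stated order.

table();
translate([565, 144, 713]) open_box();
translate([568, 150, 886]) open_box_2();
translate([576, 154, 1074]) open_box_3();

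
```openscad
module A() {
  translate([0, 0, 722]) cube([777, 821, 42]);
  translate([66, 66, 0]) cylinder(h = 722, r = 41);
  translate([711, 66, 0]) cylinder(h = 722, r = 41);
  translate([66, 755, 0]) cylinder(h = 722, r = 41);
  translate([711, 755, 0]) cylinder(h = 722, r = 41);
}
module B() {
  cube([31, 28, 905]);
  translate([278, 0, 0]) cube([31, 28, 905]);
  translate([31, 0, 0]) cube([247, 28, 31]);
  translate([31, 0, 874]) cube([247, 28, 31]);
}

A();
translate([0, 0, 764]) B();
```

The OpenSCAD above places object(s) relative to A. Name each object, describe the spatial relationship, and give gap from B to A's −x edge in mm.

A is a table. B is a picture frame. The picture frame is on top of the table. The gap from the picture frame to the table's −x edge is 0 mm.

The picture frame's min-x is at 0; the table's min-x is 0; gap = 0 mm.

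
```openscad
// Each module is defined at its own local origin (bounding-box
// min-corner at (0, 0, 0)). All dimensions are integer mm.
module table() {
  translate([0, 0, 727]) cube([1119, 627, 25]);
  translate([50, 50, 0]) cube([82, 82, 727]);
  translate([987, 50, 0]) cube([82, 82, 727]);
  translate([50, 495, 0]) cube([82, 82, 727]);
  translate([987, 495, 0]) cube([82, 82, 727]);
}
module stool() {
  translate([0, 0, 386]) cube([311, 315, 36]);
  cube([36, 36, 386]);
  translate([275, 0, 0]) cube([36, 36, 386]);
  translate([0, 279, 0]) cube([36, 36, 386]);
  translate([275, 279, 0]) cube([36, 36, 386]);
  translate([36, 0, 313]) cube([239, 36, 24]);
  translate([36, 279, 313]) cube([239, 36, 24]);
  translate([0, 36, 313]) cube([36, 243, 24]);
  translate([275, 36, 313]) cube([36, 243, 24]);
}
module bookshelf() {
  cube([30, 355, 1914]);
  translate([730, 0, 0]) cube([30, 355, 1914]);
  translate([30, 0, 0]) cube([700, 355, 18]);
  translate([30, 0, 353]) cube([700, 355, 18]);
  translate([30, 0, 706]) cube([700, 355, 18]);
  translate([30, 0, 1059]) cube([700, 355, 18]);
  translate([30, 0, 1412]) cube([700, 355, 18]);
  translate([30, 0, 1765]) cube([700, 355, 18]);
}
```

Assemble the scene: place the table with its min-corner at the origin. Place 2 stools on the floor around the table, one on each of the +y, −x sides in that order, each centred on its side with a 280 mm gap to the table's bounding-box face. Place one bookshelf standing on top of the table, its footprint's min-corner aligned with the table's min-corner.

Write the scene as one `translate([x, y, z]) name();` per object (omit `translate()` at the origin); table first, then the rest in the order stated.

table();
translate([404, 907, 0]) stool();
translate([-591, 156, 0]) stool();
translate([0, 0, 752]) bookshelf();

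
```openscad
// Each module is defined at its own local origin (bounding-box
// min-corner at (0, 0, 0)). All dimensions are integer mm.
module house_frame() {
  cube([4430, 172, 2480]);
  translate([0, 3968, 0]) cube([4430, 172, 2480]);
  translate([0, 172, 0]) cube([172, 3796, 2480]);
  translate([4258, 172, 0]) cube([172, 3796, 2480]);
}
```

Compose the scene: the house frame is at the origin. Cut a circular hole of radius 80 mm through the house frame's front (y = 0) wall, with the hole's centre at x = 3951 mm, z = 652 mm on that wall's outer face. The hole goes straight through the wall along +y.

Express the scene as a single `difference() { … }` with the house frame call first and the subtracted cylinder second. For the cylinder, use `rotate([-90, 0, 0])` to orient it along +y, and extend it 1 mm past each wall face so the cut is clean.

difference() {
  house_frame();
  translate([3951, -1, 652]) rotate([-90, 0, 0]) cylinder(h = 174, r = 80);
}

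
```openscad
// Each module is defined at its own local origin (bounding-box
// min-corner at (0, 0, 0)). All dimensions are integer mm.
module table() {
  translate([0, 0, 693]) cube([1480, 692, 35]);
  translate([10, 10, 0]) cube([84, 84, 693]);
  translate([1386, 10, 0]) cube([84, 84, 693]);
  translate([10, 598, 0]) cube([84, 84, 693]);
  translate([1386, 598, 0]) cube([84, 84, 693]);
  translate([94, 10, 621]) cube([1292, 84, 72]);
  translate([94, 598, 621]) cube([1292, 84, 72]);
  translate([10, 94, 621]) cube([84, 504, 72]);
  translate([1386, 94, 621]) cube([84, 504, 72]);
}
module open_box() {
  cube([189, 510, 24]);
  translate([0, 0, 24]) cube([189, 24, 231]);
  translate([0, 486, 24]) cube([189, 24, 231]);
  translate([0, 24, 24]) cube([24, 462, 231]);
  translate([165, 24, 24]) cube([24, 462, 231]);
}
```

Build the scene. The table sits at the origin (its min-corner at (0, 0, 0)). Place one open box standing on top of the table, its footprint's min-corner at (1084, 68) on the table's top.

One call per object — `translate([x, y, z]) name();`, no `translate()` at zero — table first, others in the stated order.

table();
translate([1084, 68, 728]) open_box();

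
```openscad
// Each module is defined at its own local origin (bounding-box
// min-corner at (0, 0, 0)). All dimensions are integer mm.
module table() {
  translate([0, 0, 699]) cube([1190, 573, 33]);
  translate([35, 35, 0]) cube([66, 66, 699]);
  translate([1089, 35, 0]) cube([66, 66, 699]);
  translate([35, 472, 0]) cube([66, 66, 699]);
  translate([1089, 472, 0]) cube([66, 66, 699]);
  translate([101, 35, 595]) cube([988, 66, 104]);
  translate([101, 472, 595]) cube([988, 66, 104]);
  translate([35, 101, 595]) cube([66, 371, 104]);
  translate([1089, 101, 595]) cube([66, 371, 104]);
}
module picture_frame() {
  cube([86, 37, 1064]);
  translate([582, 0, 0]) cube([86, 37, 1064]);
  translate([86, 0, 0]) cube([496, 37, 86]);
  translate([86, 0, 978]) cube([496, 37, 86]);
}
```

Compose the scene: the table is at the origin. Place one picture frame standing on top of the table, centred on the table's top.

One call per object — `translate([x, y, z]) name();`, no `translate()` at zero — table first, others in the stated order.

table();
translate([261, 268, 732]) picture_frame();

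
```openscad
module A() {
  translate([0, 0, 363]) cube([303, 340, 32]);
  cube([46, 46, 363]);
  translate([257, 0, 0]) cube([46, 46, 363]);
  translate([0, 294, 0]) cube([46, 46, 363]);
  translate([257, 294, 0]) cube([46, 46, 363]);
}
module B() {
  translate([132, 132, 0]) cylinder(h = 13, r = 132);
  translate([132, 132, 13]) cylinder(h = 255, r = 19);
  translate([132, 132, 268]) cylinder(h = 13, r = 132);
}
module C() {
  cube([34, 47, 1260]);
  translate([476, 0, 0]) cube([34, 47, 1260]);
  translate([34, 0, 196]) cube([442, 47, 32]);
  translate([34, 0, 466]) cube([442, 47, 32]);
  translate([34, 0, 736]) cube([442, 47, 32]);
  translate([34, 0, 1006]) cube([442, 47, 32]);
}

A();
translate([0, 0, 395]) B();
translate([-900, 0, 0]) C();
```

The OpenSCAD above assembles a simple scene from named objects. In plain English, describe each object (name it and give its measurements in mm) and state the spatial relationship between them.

A is a simple wooden stool: a rectangular seat 303 mm (x) by 340 mm (y), 32 mm thick, top face at z = 395 mm, on four square legs, each 46×46 mm in cross-section. The legs rest on z = 0, each flush with a corner of the seat.

B is a spool: two coaxial disc flanges of radius 132 mm and thickness 13 mm, joined by a core cylinder of radius 19 mm and height 255 mm. The lower flange rests on z = 0 and the three cylinders share a vertical axis.

C is a straight ladder. Two 34×47 mm vertical rails, 1260 mm tall, stand 510 mm apart (outside-to-outside) with their front faces coplanar on the −y side. 4 rungs, each 47 mm deep and 32 mm tall, span between the inner faces of the rails, front faces flush with the rails. The lowest rung's underside is at z = 196 mm and rungs are spaced 270 mm apart (underside to underside).

The spool is on top of the stool. The ladder is on the floor beside the stool on its −x side.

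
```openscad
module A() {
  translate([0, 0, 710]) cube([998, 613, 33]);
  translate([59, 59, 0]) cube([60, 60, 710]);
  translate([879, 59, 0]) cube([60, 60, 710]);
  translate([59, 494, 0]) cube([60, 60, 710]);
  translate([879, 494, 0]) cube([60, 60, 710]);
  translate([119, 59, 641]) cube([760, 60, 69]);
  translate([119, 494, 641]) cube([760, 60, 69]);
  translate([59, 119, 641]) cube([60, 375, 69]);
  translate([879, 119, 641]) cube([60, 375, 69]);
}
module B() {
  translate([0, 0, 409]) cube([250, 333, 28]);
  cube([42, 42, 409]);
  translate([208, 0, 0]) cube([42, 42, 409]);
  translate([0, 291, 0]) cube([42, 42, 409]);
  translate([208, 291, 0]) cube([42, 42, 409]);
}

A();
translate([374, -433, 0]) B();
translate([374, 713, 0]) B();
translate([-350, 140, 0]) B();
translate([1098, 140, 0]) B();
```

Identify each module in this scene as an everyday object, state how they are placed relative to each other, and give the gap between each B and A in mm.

A is a table. B is a stool. Four stools sit around the table at the −y, +y, −x, +x sides. The gap between each stool and the table is 100 mm.

Each stool's nearest face is 100 mm from the table's bounding box.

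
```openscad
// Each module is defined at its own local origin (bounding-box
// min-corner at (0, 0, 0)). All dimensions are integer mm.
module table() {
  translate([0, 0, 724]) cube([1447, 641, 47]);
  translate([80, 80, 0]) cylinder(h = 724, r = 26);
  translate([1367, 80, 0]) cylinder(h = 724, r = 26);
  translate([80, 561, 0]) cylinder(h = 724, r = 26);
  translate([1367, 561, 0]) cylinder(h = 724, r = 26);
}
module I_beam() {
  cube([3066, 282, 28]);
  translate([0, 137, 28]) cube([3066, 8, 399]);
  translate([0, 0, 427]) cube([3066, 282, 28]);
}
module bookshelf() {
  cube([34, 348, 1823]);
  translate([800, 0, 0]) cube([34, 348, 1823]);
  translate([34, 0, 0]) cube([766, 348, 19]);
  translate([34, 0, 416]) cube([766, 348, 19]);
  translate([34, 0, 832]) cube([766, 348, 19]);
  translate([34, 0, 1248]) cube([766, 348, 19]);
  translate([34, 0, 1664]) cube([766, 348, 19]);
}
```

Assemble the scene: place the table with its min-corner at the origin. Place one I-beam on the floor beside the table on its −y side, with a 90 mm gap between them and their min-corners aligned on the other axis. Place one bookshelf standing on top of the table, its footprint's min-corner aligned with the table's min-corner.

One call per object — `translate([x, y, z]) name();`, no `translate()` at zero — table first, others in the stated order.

table();
translate([0, -372, 0]) I_beam();
translate([0, 0, 771]) bookshelf();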